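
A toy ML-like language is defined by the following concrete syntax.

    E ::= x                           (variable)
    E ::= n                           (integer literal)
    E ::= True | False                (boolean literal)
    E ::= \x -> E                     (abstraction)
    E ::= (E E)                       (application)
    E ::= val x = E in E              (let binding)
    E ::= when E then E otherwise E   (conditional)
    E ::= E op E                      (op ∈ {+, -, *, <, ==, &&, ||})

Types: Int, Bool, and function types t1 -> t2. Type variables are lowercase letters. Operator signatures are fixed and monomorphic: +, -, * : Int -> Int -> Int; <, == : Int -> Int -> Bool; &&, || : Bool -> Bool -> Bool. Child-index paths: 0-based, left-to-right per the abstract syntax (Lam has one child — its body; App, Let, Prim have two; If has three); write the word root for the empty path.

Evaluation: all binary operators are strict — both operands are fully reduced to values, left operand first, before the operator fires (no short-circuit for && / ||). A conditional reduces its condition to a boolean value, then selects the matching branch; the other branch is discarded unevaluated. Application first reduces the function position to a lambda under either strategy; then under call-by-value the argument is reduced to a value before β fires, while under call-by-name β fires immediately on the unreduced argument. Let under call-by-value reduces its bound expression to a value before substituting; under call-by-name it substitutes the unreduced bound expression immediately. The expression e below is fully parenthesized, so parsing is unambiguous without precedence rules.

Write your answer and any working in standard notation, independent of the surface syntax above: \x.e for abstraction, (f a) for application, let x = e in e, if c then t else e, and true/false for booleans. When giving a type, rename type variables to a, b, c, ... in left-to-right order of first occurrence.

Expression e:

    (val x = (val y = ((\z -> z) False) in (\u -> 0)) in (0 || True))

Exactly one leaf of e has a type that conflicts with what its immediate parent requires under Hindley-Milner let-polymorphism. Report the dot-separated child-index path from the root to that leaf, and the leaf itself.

Derivation:
z : a
\z._ : a -> a
  unify a -> a ~ Bool -> b
  unify a ~ Bool
  unify Bool ~ b
_ _ : Bool
let y : Bool
\u._ : c -> Int
let x : forall. c -> Int
  unify Int ~ Bool
  FAIL: mismatch Int ~ Bool

Answer: 1.0 : 0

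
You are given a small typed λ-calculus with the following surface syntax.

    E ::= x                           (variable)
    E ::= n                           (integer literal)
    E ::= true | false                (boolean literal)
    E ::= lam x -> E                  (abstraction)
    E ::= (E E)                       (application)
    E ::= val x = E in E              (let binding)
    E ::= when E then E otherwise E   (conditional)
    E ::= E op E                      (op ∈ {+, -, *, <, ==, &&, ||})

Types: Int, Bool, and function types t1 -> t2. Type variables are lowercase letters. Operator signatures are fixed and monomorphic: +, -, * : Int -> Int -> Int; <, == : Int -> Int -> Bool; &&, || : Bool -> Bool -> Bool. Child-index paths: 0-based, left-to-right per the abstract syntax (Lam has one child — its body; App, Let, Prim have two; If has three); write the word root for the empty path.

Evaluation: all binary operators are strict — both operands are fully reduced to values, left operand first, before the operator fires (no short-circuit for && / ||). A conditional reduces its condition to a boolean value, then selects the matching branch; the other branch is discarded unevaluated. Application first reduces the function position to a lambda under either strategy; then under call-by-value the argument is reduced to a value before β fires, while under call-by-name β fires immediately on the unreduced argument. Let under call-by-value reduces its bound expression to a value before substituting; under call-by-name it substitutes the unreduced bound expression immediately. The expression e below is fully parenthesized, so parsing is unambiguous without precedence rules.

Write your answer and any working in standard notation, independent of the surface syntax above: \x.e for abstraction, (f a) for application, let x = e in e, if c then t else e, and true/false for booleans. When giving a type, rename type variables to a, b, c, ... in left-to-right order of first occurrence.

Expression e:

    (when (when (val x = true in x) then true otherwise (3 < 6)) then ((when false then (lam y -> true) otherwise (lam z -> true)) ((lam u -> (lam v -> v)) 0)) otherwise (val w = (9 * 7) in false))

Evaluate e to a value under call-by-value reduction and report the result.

Working:
step 0: (if (if (let x = true in x) then true else (3 < 6)) then ((if false then (\y.true) else (\z.true)) ((\u.(\v.v)) 0)) else (let w = (9 * 7) in false))
step 1: [let@0.0] (if (if true then true else (3 < 6)) then ((if false then (\y.true) else (\z.true)) ((\u.(\v.v)) 0)) else (let w = (9 * 7) in false))
step 2: [if@0] (if true then ((if false then (\y.true) else (\z.true)) ((\u.(\v.v)) 0)) else (let w = (9 * 7) in false))
step 3: [if@root] ((if false then (\y.true) else (\z.true)) ((\u.(\v.v)) 0))
step 4: [if@0] ((\z.true) ((\u.(\v.v)) 0))
step 5: [beta@1] ((\z.true) (\v.v))
step 6: [beta@root] true

Answer: true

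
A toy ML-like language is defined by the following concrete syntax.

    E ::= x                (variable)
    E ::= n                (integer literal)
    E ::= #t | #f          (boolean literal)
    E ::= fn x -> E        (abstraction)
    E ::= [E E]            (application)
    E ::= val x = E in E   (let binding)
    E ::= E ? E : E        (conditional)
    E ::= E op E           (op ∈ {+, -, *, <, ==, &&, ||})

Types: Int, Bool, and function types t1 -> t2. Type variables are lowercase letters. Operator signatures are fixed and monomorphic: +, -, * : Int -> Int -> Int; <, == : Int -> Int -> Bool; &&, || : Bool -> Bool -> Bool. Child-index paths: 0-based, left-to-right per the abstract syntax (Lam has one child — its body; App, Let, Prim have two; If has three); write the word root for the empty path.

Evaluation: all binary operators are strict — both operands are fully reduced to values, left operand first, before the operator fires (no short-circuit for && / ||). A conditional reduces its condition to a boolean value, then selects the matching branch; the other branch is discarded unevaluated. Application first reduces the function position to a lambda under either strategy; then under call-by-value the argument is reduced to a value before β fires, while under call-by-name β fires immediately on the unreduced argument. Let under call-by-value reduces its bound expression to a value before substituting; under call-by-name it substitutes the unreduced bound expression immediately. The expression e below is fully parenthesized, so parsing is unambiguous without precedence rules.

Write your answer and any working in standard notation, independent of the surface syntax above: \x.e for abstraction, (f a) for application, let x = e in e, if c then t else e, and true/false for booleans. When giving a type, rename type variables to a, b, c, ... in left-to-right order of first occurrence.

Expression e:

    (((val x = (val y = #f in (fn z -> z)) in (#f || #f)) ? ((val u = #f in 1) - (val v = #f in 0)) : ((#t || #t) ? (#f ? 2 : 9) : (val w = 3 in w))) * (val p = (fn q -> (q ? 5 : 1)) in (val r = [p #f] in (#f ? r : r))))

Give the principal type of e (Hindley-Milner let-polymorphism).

Derivation:
let y : Bool
z : a
\z._ : a -> a
let x : forall. a -> a
  unify Bool ~ Bool
  unify Bool ~ Bool
  unify Bool ~ Bool
let u : Bool
  unify Int ~ Int
let v : Bool
  unify Int ~ Int
  unify Bool ~ Bool
  unify Bool ~ Bool
  unify Bool ~ Bool
  unify Bool ~ Bool
  unify Int ~ Int
let w : Int
w : Int
  unify Int ~ Int
  unify Int ~ Int
  unify Int ~ Int
q : b
  unify b ~ Bool
  unify Int ~ Int
\q._ : Bool -> Int
let p : Bool -> Int
p : Bool -> Int
  unify Bool -> Int ~ Bool -> c
  unify Bool ~ Bool
  unify Int ~ c
_ _ : Int
let r : Int
  unify Bool ~ Bool
r : Int
r : Int
  unify Int ~ Int
  unify Int ~ Int

Answer: Int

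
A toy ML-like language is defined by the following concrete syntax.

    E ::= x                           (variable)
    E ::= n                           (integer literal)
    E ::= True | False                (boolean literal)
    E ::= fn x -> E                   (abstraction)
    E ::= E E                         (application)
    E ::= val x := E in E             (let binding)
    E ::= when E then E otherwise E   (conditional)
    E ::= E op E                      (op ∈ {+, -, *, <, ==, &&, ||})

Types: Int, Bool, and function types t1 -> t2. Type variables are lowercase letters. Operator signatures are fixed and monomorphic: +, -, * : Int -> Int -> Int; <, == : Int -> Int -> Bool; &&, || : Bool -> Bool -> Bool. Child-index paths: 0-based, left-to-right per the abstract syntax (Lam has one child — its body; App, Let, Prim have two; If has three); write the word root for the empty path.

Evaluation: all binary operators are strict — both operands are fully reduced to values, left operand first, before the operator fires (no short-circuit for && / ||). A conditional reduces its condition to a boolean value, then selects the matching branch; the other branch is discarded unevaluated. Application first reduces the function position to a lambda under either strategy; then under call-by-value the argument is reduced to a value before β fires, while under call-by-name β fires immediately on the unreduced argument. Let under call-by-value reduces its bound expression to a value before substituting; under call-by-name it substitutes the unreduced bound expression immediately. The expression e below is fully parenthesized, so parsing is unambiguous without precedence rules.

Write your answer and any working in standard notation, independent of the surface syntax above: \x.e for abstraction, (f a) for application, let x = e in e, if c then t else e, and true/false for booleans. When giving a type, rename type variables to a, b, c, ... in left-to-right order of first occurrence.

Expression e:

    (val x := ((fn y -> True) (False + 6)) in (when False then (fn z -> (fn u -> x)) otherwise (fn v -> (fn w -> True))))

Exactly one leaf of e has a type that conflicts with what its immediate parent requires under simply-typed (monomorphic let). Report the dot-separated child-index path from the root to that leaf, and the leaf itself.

Answer: 0.1.0 : false

Working:
\y._ : a -> Bool
  unify Bool ~ Int
  FAIL: mismatch Bool ~ Int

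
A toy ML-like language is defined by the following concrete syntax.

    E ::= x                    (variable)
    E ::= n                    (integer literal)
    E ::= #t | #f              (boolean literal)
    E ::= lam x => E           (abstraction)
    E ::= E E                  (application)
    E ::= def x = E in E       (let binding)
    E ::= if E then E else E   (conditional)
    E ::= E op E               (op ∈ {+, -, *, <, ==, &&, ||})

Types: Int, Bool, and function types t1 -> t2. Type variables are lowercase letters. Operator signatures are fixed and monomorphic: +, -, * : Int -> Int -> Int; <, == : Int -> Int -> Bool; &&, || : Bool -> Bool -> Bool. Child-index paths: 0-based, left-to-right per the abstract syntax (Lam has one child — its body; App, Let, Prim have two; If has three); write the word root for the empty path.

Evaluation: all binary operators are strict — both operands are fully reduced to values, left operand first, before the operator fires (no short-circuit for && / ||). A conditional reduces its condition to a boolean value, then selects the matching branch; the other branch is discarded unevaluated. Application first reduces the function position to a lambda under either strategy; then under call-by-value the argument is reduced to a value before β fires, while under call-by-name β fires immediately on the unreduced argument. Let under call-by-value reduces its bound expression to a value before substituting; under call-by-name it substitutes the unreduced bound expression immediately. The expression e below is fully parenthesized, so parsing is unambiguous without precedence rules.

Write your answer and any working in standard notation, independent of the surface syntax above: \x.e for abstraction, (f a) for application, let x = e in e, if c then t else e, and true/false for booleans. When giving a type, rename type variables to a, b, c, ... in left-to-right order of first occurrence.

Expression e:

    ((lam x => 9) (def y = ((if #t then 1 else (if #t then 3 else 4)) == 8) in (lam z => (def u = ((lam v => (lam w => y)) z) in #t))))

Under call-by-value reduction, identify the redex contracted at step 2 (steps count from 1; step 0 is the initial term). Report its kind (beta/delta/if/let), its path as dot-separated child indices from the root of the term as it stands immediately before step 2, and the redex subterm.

Answer: delta at 1.0 : (1 == 8)

Working:
step 0: ((\x.9) (let y = ((if true then 1 else (if true then 3 else 4)) == 8) in (\z.(let u = ((\v.(\w.y)) z) in true))))
step 1: [if@1.0.0] ((\x.9) (let y = (1 == 8) in (\z.(let u = ((\v.(\w.y)) z) in true))))
step 2: [delta@1.0] ((\x.9) (let y = false in (\z.(let u = ((\v.(\w.y)) z) in true))))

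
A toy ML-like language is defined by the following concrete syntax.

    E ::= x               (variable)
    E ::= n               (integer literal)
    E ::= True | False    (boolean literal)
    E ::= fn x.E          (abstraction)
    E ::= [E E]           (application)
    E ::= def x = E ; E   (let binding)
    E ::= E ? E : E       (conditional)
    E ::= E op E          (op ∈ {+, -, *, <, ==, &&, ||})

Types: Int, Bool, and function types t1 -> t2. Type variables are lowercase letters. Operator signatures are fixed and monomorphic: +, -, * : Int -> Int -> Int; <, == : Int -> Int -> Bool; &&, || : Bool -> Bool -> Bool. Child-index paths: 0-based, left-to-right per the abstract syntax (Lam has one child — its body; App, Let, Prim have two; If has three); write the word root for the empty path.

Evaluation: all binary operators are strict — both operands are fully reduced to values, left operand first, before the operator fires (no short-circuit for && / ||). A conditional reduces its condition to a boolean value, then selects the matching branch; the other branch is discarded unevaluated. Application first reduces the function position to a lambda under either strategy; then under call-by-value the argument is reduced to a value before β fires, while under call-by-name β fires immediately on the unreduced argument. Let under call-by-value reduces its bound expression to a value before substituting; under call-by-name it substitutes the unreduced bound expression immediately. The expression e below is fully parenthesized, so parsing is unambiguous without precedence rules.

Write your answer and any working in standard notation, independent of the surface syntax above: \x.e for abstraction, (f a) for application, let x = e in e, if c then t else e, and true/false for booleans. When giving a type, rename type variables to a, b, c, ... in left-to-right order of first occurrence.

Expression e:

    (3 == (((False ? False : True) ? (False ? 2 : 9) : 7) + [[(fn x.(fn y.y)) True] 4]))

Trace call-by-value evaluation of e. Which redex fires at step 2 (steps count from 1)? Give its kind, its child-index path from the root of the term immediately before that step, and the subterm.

Working:
step 0: (3 == ((if (if false then false else true) then (if false then 2 else 9) else 7) + (((\x.(\y.y)) true) 4)))
step 1: [if@1.0.0] (3 == ((if true then (if false then 2 else 9) else 7) + (((\x.(\y.y)) true) 4)))
step 2: [if@1.0] (3 == ((if false then 2 else 9) + (((\x.(\y.y)) true) 4)))

Answer: if at 1.0 : (if true then (if false then 2 else 9) else 7)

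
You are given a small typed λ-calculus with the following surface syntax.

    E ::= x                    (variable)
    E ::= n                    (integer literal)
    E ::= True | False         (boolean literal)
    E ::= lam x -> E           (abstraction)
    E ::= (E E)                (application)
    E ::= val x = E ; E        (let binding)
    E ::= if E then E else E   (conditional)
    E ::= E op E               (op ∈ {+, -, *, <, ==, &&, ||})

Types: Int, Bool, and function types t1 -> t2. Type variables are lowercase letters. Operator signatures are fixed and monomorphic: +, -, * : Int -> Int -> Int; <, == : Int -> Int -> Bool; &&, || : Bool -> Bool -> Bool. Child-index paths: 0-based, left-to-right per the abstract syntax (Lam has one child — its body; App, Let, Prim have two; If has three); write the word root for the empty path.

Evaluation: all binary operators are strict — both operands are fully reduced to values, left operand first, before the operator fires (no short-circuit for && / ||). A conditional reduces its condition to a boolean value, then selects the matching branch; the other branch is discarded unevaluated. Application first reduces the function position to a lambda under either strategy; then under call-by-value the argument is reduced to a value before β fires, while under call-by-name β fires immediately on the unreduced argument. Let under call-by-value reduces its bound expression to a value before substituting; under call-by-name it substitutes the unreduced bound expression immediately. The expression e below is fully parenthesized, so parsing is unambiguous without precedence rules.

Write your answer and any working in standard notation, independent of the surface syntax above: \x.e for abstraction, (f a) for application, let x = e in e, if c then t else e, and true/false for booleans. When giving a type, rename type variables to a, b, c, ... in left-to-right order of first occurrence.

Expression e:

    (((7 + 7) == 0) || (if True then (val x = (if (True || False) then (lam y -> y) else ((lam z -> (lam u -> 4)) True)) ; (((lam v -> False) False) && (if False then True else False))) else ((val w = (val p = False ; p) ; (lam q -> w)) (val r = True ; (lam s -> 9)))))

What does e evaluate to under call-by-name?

Answer: false

Derivation:
step 0: (((7 + 7) == 0) || (if true then (let x = (if (true || false) then (\y.y) else ((\z.(\u.4)) true)) in (((\v.false) false) && (if false then true else false))) else ((let w = (let p = false in p) in (\q.w)) (let r = true in (\s.9)))))
step 1: [delta@0.0] ((14 == 0) || (if true then (let x = (if (true || false) then (\y.y) else ((\z.(\u.4)) true)) in (((\v.false) false) && (if false then true else false))) else ((let w = (let p = false in p) in (\q.w)) (let r = true in (\s.9)))))
step 2: [delta@0] (false || (if true then (let x = (if (true || false) then (\y.y) else ((\z.(\u.4)) true)) in (((\v.false) false) && (if false then true else false))) else ((let w = (let p = false in p) in (\q.w)) (let r = true in (\s.9)))))
step 3: [if@1] (false || (let x = (if (true || false) then (\y.y) else ((\z.(\u.4)) true)) in (((\v.false) false) && (if false then true else false))))
step 4: [let@1] (false || (((\v.false) false) && (if false then true else false)))
step 5: [beta@1.0] (false || (false && (if false then true else false)))
step 6: [if@1.1] (false || (false && false))
step 7: [delta@1] (false || false)
step 8: [delta@root] false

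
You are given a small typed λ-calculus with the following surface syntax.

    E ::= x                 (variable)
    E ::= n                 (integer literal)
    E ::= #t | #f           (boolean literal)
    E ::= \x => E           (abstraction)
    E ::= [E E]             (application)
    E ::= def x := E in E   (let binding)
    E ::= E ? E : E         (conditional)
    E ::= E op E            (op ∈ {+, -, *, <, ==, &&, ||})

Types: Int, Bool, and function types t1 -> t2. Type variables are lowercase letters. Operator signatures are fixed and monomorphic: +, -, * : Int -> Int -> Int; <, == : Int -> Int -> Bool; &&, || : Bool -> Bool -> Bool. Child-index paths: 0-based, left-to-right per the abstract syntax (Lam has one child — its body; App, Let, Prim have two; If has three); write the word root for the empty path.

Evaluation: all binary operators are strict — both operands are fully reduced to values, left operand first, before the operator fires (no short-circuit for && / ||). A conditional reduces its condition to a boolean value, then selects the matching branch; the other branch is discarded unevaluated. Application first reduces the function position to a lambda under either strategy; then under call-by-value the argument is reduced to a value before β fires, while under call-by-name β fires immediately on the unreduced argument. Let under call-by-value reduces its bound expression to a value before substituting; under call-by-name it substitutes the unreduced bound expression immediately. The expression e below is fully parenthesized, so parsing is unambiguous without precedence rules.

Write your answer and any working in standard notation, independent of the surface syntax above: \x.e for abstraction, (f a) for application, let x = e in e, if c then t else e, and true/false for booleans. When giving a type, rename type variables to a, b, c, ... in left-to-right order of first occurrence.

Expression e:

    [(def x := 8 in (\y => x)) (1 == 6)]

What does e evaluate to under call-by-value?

Answer: 8

Working:
step 0: ((let x = 8 in (\y.x)) (1 == 6))
step 1: [let@0] ((\y.8) (1 == 6))
step 2: [delta@1] ((\y.8) false)
step 3: [beta@root] 8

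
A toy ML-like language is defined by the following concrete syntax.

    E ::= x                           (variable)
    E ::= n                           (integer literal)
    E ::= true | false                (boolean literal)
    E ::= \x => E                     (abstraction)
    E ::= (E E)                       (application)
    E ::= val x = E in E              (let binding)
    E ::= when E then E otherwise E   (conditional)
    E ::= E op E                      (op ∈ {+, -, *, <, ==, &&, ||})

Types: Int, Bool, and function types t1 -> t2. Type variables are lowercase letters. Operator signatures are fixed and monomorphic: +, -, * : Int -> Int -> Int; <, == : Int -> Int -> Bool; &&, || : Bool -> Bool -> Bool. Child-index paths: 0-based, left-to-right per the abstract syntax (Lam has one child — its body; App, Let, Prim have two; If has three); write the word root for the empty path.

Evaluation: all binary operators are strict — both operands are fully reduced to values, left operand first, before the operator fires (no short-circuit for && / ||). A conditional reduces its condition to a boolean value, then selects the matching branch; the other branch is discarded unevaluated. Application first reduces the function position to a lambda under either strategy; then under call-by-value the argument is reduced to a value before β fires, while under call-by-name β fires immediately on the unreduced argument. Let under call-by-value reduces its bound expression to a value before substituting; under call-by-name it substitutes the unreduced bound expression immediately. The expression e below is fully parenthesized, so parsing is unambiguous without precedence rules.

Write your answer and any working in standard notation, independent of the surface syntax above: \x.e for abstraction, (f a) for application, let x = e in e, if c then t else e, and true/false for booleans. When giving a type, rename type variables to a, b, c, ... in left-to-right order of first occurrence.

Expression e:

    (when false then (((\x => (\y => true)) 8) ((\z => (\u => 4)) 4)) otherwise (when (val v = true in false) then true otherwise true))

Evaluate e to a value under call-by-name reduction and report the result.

Answer: true

Trace:
step 0: (if false then (((\x.(\y.true)) 8) ((\z.(\u.4)) 4)) else (if (let v = true in false) then true else true))
step 1: [if@root] (if (let v = true in false) then true else true)
step 2: [let@0] (if false then true else true)
step 3: [if@root] true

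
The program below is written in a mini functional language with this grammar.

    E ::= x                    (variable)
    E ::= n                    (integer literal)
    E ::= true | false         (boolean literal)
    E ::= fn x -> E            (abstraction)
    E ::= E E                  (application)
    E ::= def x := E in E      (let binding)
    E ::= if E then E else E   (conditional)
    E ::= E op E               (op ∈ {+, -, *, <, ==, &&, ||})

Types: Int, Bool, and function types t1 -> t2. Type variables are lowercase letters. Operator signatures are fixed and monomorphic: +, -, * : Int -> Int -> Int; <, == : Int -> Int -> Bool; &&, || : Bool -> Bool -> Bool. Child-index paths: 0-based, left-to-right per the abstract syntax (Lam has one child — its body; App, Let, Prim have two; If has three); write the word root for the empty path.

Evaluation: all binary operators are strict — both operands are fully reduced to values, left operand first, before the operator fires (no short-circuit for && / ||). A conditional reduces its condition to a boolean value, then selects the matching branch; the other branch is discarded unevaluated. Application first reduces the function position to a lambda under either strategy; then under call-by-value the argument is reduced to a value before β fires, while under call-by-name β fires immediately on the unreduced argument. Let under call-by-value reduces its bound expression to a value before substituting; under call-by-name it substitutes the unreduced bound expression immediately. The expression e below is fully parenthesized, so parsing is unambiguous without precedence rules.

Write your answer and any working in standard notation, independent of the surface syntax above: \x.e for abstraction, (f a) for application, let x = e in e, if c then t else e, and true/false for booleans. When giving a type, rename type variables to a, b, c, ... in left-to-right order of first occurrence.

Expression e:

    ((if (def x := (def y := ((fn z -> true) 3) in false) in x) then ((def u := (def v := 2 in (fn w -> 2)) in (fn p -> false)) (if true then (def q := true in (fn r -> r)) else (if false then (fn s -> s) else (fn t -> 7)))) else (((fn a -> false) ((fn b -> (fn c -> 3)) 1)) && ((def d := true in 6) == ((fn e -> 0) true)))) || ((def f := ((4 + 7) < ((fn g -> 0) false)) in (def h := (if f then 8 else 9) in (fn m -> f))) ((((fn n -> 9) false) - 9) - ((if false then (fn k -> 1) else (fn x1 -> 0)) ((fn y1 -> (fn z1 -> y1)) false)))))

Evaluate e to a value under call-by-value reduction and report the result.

Derivation:
step 0: ((if (let x = (let y = ((\z.true) 3) in false) in x) then ((let u = (let v = 2 in (\w.2)) in (\p.false)) (if true then (let q = true in (\r.r)) else (if false then (\s.s) else (\t.7)))) else (((\a.false) ((\b.(\c.3)) 1)) && ((let d = true in 6) == ((\e.0) true)))) || ((let f = ((4 + 7) < ((\g.0) false)) in (let h = (if f then 8 else 9) in (\m.f))) ((((\n.9) false) - 9) - ((if false then (\k.1) else (\x1.0)) ((\y1.(\z1.y1)) false)))))
step 1: [beta@0.0.0.0] ((if (let x = (let y = true in false) in x) then ((let u = (let v = 2 in (\w.2)) in (\p.false)) (if true then (let q = true in (\r.r)) else (if false then (\s.s) else (\t.7)))) else (((\a.false) ((\b.(\c.3)) 1)) && ((let d = true in 6) == ((\e.0) true)))) || ((let f = ((4 + 7) < ((\g.0) false)) in (let h = (if f then 8 else 9) in (\m.f))) ((((\n.9) false) - 9) - ((if false then (\k.1) else (\x1.0)) ((\y1.(\z1.y1)) false)))))
step 2: [let@0.0.0] ((if (let x = false in x) then ((let u = (let v = 2 in (\w.2)) in (\p.false)) (if true then (let q = true in (\r.r)) else (if false then (\s.s) else (\t.7)))) else (((\a.false) ((\b.(\c.3)) 1)) && ((let d = true in 6) == ((\e.0) true)))) || ((let f = ((4 + 7) < ((\g.0) false)) in (let h = (if f then 8 else 9) in (\m.f))) ((((\n.9) false) - 9) - ((if false then (\k.1) else (\x1.0)) ((\y1.(\z1.y1)) false)))))
step 3: [let@0.0] ((if false then ((let u = (let v = 2 in (\w.2)) in (\p.false)) (if true then (let q = true in (\r.r)) else (if false then (\s.s) else (\t.7)))) else (((\a.false) ((\b.(\c.3)) 1)) && ((let d = true in 6) == ((\e.0) true)))) || ((let f = ((4 + 7) < ((\g.0) false)) in (let h = (if f then 8 else 9) in (\m.f))) ((((\n.9) false) - 9) - ((if false then (\k.1) else (\x1.0)) ((\y1.(\z1.y1)) false)))))
step 4: [if@0] ((((\a.false) ((\b.(\c.3)) 1)) && ((let d = true in 6) == ((\e.0) true))) || ((let f = ((4 + 7) < ((\g.0) false)) in (let h = (if f then 8 else 9) in (\m.f))) ((((\n.9) false) - 9) - ((if false then (\k.1) else (\x1.0)) ((\y1.(\z1.y1)) false)))))
step 5: [beta@0.0.1] ((((\a.false) (\c.3)) && ((let d = true in 6) == ((\e.0) true))) || ((let f = ((4 + 7) < ((\g.0) false)) in (let h = (if f then 8 else 9) in (\m.f))) ((((\n.9) false) - 9) - ((if false then (\k.1) else (\x1.0)) ((\y1.(\z1.y1)) false)))))
step 6: [beta@0.0] ((false && ((let d = true in 6) == ((\e.0) true))) || ((let f = ((4 + 7) < ((\g.0) false)) in (let h = (if f then 8 else 9) in (\m.f))) ((((\n.9) false) - 9) - ((if false then (\k.1) else (\x1.0)) ((\y1.(\z1.y1)) false)))))
step 7: [let@0.1.0] ((false && (6 == ((\e.0) true))) || ((let f = ((4 + 7) < ((\g.0) false)) in (let h = (if f then 8 else 9) in (\m.f))) ((((\n.9) false) - 9) - ((if false then (\k.1) else (\x1.0)) ((\y1.(\z1.y1)) false)))))
step 8: [beta@0.1.1] ((false && (6 == 0)) || ((let f = ((4 + 7) < ((\g.0) false)) in (let h = (if f then 8 else 9) in (\m.f))) ((((\n.9) false) - 9) - ((if false then (\k.1) else (\x1.0)) ((\y1.(\z1.y1)) false)))))
step 9: [delta@0.1] ((false && false) || ((let f = ((4 + 7) < ((\g.0) false)) in (let h = (if f then 8 else 9) in (\m.f))) ((((\n.9) false) - 9) - ((if false then (\k.1) else (\x1.0)) ((\y1.(\z1.y1)) false)))))
step 10: [delta@0] (false || ((let f = ((4 + 7) < ((\g.0) false)) in (let h = (if f then 8 else 9) in (\m.f))) ((((\n.9) false) - 9) - ((if false then (\k.1) else (\x1.0)) ((\y1.(\z1.y1)) false)))))
step 11: [delta@1.0.0.0] (false || ((let f = (11 < ((\g.0) false)) in (let h = (if f then 8 else 9) in (\m.f))) ((((\n.9) false) - 9) - ((if false then (\k.1) else (\x1.0)) ((\y1.(\z1.y1)) false)))))
step 12: [beta@1.0.0.1] (false || ((let f = (11 < 0) in (let h = (if f then 8 else 9) in (\m.f))) ((((\n.9) false) - 9) - ((if false then (\k.1) else (\x1.0)) ((\y1.(\z1.y1)) false)))))
step 13: [delta@1.0.0] (false || ((let f = false in (let h = (if f then 8 else 9) in (\m.f))) ((((\n.9) false) - 9) - ((if false then (\k.1) else (\x1.0)) ((\y1.(\z1.y1)) false)))))
step 14: [let@1.0] (false || ((let h = (if false then 8 else 9) in (\m.false)) ((((\n.9) false) - 9) - ((if false then (\k.1) else (\x1.0)) ((\y1.(\z1.y1)) false)))))
step 15: [if@1.0.0] (false || ((let h = 9 in (\m.false)) ((((\n.9) false) - 9) - ((if false then (\k.1) else (\x1.0)) ((\y1.(\z1.y1)) false)))))
step 16: [let@1.0] (false || ((\m.false) ((((\n.9) false) - 9) - ((if false then (\k.1) else (\x1.0)) ((\y1.(\z1.y1)) false)))))
step 17: [beta@1.1.0.0] (false || ((\m.false) ((9 - 9) - ((if false then (\k.1) else (\x1.0)) ((\y1.(\z1.y1)) false)))))
step 18: [delta@1.1.0] (false || ((\m.false) (0 - ((if false then (\k.1) else (\x1.0)) ((\y1.(\z1.y1)) false)))))
step 19: [if@1.1.1.0] (false || ((\m.false) (0 - ((\x1.0) ((\y1.(\z1.y1)) false)))))
step 20: [beta@1.1.1.1] (false || ((\m.false) (0 - ((\x1.0) (\z1.false)))))
step 21: [beta@1.1.1] (false || ((\m.false) (0 - 0)))
step 22: [delta@1.1] (false || ((\m.false) 0))
step 23: [beta@1] (false || false)
step 24: [delta@root] false

Answer: false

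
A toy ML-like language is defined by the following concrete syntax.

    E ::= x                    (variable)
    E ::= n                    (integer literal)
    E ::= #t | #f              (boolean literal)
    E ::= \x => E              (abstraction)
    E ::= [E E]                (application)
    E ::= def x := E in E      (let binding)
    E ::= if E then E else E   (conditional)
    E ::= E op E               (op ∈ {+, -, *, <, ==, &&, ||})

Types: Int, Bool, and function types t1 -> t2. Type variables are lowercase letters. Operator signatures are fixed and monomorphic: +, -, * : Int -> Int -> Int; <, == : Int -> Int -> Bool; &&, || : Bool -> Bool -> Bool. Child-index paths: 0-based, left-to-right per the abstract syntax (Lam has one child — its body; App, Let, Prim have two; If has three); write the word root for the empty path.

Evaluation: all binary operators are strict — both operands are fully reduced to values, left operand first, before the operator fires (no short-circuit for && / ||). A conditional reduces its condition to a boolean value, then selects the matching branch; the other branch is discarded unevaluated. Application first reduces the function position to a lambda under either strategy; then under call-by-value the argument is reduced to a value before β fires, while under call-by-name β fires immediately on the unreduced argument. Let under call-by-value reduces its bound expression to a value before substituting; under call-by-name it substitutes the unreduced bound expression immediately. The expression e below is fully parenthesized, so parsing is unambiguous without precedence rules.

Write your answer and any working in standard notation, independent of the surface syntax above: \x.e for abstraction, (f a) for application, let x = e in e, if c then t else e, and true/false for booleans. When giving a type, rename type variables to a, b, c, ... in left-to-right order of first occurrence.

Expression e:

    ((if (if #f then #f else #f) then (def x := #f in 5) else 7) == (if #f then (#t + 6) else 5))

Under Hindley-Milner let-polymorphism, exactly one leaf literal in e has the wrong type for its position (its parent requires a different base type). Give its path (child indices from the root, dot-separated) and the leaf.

Answer: 1.1.0 : true

Derivation:
  unify Bool ~ Bool
  unify Bool ~ Bool
  unify Bool ~ Bool
let x : Bool
  unify Int ~ Int
  unify Int ~ Int
  unify Bool ~ Bool
  unify Bool ~ Int
  FAIL: mismatch Bool ~ Int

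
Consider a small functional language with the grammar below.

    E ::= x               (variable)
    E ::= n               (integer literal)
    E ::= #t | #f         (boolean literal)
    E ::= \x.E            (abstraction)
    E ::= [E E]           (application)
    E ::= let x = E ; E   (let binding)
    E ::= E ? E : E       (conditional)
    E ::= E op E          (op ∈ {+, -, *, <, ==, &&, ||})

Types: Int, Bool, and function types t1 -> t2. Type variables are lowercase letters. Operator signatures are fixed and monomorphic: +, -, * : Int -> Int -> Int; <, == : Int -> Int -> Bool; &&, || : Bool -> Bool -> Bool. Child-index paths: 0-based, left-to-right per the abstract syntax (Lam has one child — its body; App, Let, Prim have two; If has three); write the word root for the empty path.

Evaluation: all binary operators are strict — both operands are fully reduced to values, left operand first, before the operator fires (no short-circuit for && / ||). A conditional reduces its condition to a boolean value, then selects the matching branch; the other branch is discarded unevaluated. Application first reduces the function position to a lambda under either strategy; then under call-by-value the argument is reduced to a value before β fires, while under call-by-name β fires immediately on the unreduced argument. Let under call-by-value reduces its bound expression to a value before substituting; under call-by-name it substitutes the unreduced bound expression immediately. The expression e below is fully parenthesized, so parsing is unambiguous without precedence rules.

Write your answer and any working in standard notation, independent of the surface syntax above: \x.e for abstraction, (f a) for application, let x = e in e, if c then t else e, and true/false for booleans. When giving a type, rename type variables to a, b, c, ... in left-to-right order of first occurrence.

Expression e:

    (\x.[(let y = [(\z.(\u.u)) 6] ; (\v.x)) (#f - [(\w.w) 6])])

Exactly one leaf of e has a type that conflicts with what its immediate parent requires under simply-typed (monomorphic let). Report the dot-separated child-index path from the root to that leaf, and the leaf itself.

Answer: 0.1.0 : false

Trace:
u : c
\u._ : c -> c
\z._ : b -> c -> c
  unify b -> c -> c ~ Int -> d
  unify b ~ Int
  unify c -> c ~ d
_ _ : c -> c
let y : c -> c
x : a
\v._ : e -> a
  unify Bool ~ Int
  FAIL: mismatch Bool ~ Int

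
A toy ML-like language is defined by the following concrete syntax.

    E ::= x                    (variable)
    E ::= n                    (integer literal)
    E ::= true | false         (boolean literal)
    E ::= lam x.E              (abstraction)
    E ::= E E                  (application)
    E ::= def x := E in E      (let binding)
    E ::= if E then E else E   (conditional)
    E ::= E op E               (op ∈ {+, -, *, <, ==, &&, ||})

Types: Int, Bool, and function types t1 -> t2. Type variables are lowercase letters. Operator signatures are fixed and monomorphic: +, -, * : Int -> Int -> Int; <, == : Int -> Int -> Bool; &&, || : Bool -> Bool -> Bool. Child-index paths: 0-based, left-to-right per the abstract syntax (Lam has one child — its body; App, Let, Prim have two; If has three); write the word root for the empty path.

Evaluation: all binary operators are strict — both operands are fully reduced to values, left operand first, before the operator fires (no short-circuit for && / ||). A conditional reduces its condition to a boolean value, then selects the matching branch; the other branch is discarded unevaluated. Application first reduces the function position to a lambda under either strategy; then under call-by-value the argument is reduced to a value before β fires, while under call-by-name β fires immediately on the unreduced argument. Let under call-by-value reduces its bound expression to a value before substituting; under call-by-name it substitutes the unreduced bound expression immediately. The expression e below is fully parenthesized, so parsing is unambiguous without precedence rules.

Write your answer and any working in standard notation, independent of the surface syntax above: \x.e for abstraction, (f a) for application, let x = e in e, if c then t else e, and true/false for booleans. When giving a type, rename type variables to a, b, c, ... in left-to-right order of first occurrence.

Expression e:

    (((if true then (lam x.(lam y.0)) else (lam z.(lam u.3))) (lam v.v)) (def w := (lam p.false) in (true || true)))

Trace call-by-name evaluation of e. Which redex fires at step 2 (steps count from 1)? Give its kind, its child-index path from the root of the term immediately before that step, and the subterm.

Answer: beta at 0 : ((\x.(\y.0)) (\v.v))

Derivation:
step 0: (((if true then (\x.(\y.0)) else (\z.(\u.3))) (\v.v)) (let w = (\p.false) in (true || true)))
step 1: [if@0.0] (((\x.(\y.0)) (\v.v)) (let w = (\p.false) in (true || true)))
step 2: [beta@0] ((\y.0) (let w = (\p.false) in (true || true)))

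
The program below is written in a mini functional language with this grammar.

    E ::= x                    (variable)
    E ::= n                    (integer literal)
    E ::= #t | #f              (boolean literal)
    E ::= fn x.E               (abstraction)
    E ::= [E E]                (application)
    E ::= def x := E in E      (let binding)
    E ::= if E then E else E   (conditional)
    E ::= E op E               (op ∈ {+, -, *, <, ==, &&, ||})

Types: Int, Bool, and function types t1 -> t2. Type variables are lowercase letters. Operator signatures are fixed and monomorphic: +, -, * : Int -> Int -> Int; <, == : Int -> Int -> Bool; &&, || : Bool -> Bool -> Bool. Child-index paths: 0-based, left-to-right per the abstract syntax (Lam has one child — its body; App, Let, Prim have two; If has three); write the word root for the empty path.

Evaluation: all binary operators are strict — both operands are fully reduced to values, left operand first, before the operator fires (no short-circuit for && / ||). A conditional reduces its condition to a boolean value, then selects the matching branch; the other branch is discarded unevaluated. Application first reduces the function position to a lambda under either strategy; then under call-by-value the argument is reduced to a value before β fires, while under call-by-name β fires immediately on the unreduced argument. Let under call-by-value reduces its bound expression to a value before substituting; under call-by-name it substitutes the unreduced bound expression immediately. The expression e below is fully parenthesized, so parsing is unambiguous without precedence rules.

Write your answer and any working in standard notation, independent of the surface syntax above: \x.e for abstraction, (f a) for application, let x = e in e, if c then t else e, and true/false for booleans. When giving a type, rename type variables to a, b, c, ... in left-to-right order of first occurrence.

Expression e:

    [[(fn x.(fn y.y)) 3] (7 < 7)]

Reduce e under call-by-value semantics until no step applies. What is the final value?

Trace:
step 0: (((\x.(\y.y)) 3) (7 < 7))
step 1: [beta@0] ((\y.y) (7 < 7))
step 2: [delta@1] ((\y.y) false)
step 3: [beta@root] false

Answer: false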